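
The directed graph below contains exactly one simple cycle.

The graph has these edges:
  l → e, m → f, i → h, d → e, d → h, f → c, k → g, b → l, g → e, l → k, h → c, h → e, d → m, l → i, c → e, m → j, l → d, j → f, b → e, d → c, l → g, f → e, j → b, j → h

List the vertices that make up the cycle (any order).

DFS with gray/black marking from l:
l gray
  i gray
    h gray
      c gray
        e gray
        e black
      c black
      h→e: e black — skip
    h black
  i black
  d gray
    d→h: h black — skip
    d→c: c black — skip
    d→e: e black — skip
    m gray
      j gray
        b gray
          b→e: e black — skip
          b→l: l is gray → back edge
Back edge closes the cycle l → d → m → j → b → l; its vertices are {b, d, j, l, m}.

b, d, j, l, m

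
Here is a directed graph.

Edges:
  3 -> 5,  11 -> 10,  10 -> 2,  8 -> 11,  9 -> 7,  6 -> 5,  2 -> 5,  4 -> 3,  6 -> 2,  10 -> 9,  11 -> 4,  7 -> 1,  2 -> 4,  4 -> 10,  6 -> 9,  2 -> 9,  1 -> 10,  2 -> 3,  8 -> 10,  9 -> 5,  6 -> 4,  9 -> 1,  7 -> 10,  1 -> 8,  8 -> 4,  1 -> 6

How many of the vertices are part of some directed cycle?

9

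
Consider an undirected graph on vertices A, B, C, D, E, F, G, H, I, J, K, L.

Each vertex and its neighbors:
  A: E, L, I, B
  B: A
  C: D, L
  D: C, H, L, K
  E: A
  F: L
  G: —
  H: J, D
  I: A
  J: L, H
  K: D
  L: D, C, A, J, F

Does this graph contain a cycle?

Yes

DFS, tracking each vertex's parent; an edge to a visited non-parent vertex closes a cycle.
Start from B:
visit B (parent –)
  visit A (parent B)
    visit E (parent A)
      E–A: parent, skip
    visit L (parent A)
      visit D (parent L)
        visit C (parent D)
          C–D: parent, skip
          C–L: L visited and ≠ parent → cycle
Cycle: L – D – C – L.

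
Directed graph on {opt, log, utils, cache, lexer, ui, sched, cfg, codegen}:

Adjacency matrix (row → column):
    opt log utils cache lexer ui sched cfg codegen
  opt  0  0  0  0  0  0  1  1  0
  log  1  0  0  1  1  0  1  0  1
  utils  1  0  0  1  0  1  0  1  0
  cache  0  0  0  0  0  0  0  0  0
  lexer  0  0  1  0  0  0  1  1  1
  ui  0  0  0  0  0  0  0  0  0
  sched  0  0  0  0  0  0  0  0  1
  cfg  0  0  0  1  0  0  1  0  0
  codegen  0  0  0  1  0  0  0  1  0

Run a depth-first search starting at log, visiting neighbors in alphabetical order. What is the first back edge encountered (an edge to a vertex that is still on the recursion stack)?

DFS from log (visiting neighbors in alphabetical order); mark gray on enter, black on exit:
log gray
  cache gray
  cache black
  codegen gray
    codegen→cache: cache black — skip
    cfg gray
      cfg→cache: cache black — skip
      sched gray
        sched→codegen: codegen is gray → back edge
First back edge: sched → codegen.

sched->codegen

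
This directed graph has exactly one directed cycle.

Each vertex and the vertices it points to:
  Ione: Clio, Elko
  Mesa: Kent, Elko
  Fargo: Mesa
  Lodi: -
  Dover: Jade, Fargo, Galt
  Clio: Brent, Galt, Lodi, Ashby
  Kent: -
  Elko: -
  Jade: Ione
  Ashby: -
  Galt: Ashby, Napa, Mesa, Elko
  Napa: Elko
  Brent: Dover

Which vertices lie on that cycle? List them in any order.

DFS with gray/black marking from Clio:
Clio gray
  Brent gray
    Dover gray
      Jade gray
        Ione gray
          Ione→Clio: Clio is gray → back edge
Back edge closes the cycle Clio → Brent → Dover → Jade → Ione → Clio; its vertices are {Clio, Ione, Jade, Brent, Dover}.

Clio, Ione, Jade, Brent, Dover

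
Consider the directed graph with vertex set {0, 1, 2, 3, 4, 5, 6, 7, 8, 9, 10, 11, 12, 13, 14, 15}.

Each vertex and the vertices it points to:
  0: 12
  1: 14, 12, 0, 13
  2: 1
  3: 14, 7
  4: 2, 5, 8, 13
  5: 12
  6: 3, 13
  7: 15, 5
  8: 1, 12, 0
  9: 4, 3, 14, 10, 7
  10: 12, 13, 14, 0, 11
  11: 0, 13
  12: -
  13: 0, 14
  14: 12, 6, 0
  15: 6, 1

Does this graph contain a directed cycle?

Yes

DFS with white/gray/black marking, starting from 13:
13 gray
  0 gray
    12 gray
    12 black
  0 black
  14 gray
    14→12: 12 black — skip
    6 gray
      3 gray
        3→14: 14 is gray → back edge
Back edge found, so a cycle exists: 14 → 6 → 3 → 14.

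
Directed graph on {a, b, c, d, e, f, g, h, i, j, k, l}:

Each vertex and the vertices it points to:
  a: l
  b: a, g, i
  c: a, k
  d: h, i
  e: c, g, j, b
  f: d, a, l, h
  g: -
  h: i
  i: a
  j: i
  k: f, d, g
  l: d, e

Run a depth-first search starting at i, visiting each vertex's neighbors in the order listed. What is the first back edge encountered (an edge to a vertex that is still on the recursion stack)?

DFS from i (visiting each vertex's neighbors in the order listed); mark gray on enter, black on exit:
i gray
  a gray
    l gray
      d gray
        h gray
          h→i: i is gray → back edge
First back edge: h → i.

h→i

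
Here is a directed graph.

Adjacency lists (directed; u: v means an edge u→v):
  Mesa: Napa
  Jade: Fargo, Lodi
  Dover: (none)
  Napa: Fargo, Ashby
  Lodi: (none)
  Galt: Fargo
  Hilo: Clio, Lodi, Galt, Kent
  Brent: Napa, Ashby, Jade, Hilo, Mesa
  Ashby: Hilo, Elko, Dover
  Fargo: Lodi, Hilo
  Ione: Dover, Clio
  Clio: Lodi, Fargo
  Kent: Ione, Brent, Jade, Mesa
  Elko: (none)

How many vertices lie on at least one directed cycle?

11

A vertex is on a directed cycle iff it belongs to a strongly connected component of size ≥ 2 (or has a self-loop).
The vertices on cycles are {Clio, Galt, Hilo, Ione, Jade, Kent, Mesa, Napa, Ashby, Brent, Fargo} — 11 in total.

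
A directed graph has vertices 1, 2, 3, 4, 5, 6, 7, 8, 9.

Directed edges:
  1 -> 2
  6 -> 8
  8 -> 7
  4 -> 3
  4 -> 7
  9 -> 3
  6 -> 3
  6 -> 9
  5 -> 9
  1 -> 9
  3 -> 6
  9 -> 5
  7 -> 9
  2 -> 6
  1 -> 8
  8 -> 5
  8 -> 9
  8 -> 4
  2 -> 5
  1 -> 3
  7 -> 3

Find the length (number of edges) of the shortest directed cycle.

2

For each vertex v, BFS finds the shortest path from v back to v.
The shortest such closed walk is 6 → 3 → 6, length 2.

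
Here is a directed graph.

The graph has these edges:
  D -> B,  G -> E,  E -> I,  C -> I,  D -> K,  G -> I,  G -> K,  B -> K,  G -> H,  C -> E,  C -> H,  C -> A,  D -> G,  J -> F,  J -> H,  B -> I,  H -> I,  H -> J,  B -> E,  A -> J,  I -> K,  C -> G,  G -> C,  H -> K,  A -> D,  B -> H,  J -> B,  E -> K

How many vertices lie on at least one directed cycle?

A vertex is on a directed cycle iff it belongs to a strongly connected component of size ≥ 2 (or has a self-loop).
The vertices on cycles are {A, B, C, D, G, H, J} — 7 in total.

7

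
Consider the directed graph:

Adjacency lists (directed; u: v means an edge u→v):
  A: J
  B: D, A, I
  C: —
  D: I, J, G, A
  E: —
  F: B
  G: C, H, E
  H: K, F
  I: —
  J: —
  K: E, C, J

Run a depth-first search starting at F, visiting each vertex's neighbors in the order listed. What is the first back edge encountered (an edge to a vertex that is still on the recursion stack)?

H->F

DFS from F (visiting each vertex's neighbors in the order listed); mark gray on enter, black on exit:
F gray
  B gray
    D gray
      I gray
      I black
      J gray
      J black
      G gray
        C gray
        C black
        H gray
          K gray
            E gray
            E black
            K→C: C black — skip
            K→J: J black — skip
          K black
          H→F: F is gray → back edge
First back edge: H → F.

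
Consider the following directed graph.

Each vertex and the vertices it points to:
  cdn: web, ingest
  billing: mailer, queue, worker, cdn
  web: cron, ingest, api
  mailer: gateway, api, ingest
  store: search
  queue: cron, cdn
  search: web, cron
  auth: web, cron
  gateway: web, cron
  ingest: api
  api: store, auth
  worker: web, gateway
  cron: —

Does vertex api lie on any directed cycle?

api is on a cycle iff api can reach itself via ≥1 edge.
api → auth → web → api — yes.

Yes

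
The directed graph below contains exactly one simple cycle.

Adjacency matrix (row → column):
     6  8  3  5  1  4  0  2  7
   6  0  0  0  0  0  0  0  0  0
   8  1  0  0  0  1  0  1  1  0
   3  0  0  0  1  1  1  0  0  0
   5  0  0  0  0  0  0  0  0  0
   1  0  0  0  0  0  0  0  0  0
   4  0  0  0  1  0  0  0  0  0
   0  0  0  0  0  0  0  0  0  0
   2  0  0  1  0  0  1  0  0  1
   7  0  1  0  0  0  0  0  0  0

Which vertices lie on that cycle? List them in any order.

DFS with gray/black marking from 8:
8 gray
  2 gray
    3 gray
      4 gray
        5 gray
        5 black
      4 black
      3→5: 5 black — skip
      1 gray
      1 black
    3 black
    7 gray
      7→8: 8 is gray → back edge
Back edge closes the cycle 8 → 2 → 7 → 8; its vertices are {2, 7, 8}.

2, 7, 8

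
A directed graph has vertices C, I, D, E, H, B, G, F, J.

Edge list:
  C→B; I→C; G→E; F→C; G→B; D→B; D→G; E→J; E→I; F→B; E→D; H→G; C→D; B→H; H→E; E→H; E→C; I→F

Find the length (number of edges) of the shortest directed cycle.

2

For each vertex v, BFS finds the shortest path from v back to v.
The shortest such closed walk is E → H → E, length 2.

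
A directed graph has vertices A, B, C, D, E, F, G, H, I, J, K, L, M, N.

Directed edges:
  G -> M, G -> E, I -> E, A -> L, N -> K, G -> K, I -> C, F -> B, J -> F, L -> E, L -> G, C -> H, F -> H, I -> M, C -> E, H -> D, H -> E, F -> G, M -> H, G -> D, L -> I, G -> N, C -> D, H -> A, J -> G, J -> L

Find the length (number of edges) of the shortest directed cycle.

5

For each vertex v, BFS finds the shortest path from v back to v.
The shortest such closed walk is L → I → C → H → A → L, length 5.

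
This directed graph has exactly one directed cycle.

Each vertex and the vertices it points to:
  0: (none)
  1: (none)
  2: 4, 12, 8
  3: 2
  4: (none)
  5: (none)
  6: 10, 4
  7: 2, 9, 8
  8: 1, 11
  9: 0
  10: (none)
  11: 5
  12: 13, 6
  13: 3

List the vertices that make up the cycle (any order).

2, 3, 12, 13

DFS with gray/black marking from 2:
2 gray
  4 gray
  4 black
  12 gray
    13 gray
      3 gray
        3→2: 2 is gray → back edge
Back edge closes the cycle 2 → 12 → 13 → 3 → 2; its vertices are {2, 3, 12, 13}.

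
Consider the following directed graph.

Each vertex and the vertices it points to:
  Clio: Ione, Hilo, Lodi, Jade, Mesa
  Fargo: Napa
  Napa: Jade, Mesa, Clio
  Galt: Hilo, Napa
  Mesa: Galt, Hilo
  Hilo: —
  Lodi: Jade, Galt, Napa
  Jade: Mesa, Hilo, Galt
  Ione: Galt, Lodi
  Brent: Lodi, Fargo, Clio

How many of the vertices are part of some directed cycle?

7

A vertex is on a directed cycle iff it belongs to a strongly connected component of size ≥ 2 (or has a self-loop).
The vertices on cycles are {Clio, Galt, Ione, Jade, Lodi, Mesa, Napa} — 7 in total.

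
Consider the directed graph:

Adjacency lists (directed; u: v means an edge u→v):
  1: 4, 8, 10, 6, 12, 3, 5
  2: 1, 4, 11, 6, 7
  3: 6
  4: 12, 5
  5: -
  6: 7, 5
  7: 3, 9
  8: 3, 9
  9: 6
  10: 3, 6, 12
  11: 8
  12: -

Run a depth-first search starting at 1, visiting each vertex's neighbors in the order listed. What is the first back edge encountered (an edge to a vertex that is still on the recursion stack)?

7→3

DFS from 1 (visiting each vertex's neighbors in the order listed); mark gray on enter, black on exit:
1 gray
  4 gray
    12 gray
    12 black
    5 gray
    5 black
  4 black
  8 gray
    3 gray
      6 gray
        7 gray
          7→3: 3 is gray → back edge
First back edge: 7 → 3.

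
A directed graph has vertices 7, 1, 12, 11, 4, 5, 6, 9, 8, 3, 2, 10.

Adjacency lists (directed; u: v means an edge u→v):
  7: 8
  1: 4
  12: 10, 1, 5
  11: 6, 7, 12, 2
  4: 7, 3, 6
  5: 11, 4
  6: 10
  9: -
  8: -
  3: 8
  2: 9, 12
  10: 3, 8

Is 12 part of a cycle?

12 is on a cycle iff 12 can reach itself via ≥1 edge.
12 → 5 → 11 → 12 — yes.

Yes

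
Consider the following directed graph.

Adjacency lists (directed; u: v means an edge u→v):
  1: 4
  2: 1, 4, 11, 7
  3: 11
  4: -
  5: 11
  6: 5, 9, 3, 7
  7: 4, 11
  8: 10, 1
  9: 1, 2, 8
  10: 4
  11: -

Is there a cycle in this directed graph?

No

DFS with white/gray/black marking, starting from 5:
5 gray
  11 gray
  11 black
5 black
1 gray
  4 gray
  4 black
1 black
2 gray
  2→1: 1 black — skip
  2→4: 4 black — skip
  2→11: 11 black — skip
  7 gray
    7→4: 4 black — skip
    7→11: 11 black — skip
  7 black
2 black
3 gray
  3→11: 11 black — skip
3 black
6 gray
  6→5: 5 black — skip
  9 gray
    9→1: 1 black — skip
    9→2: 2 black — skip
    8 gray
      10 gray
        10→4: 4 black — skip
      10 black
      8→1: 1 black — skip
    8 black
  9 black
  6→3: 3 black — skip
  6→7: 7 black — skip
6 black
Every edge goes to a white or black vertex — no back edge, so the graph is acyclic.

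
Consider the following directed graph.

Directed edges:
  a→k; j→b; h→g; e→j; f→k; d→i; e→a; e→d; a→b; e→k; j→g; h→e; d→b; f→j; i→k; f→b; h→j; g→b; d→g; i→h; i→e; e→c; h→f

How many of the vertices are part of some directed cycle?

A vertex is on a directed cycle iff it belongs to a strongly connected component of size ≥ 2 (or has a self-loop).
The vertices on cycles are {d, e, h, i} — 4 in total.

4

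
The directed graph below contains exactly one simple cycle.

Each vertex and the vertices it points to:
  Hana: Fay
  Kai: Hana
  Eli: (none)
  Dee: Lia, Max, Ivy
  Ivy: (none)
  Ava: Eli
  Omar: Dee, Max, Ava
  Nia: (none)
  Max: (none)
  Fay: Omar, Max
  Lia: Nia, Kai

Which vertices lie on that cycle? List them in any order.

DFS with gray/black marking from Omar:
Omar gray
  Dee gray
    Lia gray
      Nia gray
      Nia black
      Kai gray
        Hana gray
          Fay gray
            Fay→Omar: Omar is gray → back edge
Back edge closes the cycle Omar → Dee → Lia → Kai → Hana → Fay → Omar; its vertices are {Dee, Fay, Kai, Lia, Hana, Omar}.

Dee, Fay, Kai, Lia, Hana, Omar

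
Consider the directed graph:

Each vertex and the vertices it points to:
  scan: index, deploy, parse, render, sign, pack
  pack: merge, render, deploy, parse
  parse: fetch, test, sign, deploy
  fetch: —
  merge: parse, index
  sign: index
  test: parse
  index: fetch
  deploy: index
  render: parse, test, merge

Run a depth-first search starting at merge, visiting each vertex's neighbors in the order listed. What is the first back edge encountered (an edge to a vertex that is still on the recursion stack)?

test→parse

DFS from merge (visiting each vertex's neighbors in the order listed); mark gray on enter, black on exit:
merge gray
  parse gray
    fetch gray
    fetch black
    test gray
      test→parse: parse is gray → back edge
First back edge: test → parse.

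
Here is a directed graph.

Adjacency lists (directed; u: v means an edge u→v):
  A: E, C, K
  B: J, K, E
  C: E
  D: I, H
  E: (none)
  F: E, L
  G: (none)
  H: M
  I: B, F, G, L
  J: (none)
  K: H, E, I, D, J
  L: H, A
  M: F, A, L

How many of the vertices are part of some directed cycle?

9

A vertex is on a directed cycle iff it belongs to a strongly connected component of size ≥ 2 (or has a self-loop).
The vertices on cycles are {A, B, D, F, H, I, K, L, M} — 9 in total.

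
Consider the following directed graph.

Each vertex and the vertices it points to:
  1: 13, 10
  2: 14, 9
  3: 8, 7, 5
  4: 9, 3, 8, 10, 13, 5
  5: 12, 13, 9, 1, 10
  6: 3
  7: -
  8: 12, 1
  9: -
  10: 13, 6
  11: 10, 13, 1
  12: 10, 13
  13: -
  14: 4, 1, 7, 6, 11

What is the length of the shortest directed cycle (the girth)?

4

For each vertex v, BFS finds the shortest path from v back to v.
The shortest such closed walk is 6 → 3 → 5 → 10 → 6, length 4.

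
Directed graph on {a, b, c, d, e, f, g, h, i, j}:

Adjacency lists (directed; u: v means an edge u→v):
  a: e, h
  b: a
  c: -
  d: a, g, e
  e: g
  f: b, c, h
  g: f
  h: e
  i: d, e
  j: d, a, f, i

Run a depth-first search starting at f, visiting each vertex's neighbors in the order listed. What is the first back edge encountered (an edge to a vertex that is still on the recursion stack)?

g→f

DFS from f (visiting each vertex's neighbors in the order listed); mark gray on enter, black on exit:
f gray
  b gray
    a gray
      e gray
        g gray
          g→f: f is gray → back edge
First back edge: g → f.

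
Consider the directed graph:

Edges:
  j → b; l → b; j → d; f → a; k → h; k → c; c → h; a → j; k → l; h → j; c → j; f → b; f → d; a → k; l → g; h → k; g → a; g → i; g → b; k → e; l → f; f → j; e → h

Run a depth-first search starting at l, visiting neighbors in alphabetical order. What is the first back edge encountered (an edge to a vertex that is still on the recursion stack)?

h→k

DFS from l (visiting neighbors in alphabetical order); mark gray on enter, black on exit:
l gray
  b gray
  b black
  f gray
    a gray
      j gray
        j→b: b black — skip
        d gray
        d black
      j black
      k gray
        c gray
          h gray
            h→j: j black — skip
            h→k: k is gray → back edge
First back edge: h → k.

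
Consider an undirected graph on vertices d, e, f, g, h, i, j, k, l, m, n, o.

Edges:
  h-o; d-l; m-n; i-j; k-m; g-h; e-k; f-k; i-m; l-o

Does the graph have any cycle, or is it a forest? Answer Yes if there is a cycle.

DFS, tracking each vertex's parent; an edge to a visited non-parent vertex closes a cycle.
Start from k:
visit k (parent –)
  visit f (parent k)
    f–k: parent, skip
  visit m (parent k)
    visit n (parent m)
      n–m: parent, skip
    visit i (parent m)
      visit j (parent i)
        j–i: parent, skip
      i–m: parent, skip
    m–k: parent, skip
  visit e (parent k)
    e–k: parent, skip
visit d (parent –)
  visit l (parent d)
    l–d: parent, skip
    visit o (parent l)
      visit h (parent o)
        visit g (parent h)
          g–h: parent, skip
        h–o: parent, skip
      o–l: parent, skip
No non-parent visited neighbor found — the graph is a forest.

No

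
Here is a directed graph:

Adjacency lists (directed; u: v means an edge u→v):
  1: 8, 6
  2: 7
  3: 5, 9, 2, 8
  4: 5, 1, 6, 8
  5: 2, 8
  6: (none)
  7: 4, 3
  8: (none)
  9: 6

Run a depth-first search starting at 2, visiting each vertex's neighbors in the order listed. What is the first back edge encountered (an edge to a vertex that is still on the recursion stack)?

5->2

DFS from 2 (visiting each vertex's neighbors in the order listed); mark gray on enter, black on exit:
2 gray
  7 gray
    4 gray
      5 gray
        5→2: 2 is gray → back edge
First back edge: 5 → 2.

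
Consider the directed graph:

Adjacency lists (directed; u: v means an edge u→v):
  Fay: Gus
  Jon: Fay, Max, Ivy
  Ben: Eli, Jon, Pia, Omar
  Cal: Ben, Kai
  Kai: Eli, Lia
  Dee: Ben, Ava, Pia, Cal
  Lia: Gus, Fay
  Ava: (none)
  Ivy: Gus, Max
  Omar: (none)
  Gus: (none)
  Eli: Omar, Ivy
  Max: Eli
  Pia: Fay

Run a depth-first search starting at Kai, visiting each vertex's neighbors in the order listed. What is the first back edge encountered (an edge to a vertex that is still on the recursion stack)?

Max→Eli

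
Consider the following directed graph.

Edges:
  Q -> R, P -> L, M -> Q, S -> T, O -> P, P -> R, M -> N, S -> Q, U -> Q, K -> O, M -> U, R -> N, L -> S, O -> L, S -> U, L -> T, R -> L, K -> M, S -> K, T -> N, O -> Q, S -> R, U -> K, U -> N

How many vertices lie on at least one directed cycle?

9

A vertex is on a directed cycle iff it belongs to a strongly connected component of size ≥ 2 (or has a self-loop).
The vertices on cycles are {K, L, M, O, P, Q, R, S, U} — 9 in total.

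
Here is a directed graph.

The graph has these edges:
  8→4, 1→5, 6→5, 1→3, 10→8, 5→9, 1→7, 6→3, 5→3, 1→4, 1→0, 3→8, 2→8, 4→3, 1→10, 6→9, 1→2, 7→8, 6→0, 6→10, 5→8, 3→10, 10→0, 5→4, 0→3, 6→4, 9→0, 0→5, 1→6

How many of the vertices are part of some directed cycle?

A vertex is on a directed cycle iff it belongs to a strongly connected component of size ≥ 2 (or has a self-loop).
The vertices on cycles are {0, 3, 4, 5, 8, 9, 10} — 7 in total.

7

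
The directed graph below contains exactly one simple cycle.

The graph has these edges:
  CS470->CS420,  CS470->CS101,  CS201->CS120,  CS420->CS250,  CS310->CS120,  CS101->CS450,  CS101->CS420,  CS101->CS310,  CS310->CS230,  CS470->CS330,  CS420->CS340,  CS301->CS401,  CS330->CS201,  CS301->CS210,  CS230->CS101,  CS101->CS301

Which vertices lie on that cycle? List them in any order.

DFS with gray/black marking from CS101:
CS101 gray
  CS301 gray
    CS210 gray
    CS210 black
    CS401 gray
    CS401 black
  CS301 black
  CS310 gray
    CS120 gray
    CS120 black
    CS230 gray
      CS230→CS101: CS101 is gray → back edge
Back edge closes the cycle CS101 → CS310 → CS230 → CS101; its vertices are {CS101, CS230, CS310}.

CS101, CS230, CS310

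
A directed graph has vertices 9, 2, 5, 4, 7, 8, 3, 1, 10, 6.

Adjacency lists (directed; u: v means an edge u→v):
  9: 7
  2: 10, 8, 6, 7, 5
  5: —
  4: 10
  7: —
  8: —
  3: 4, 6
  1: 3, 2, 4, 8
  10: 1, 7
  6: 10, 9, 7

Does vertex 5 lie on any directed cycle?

No

5 lies on a cycle iff there is a path from 5 back to itself.
Exploring from 5, it never reaches itself; equivalently, its strongly connected component is a singleton.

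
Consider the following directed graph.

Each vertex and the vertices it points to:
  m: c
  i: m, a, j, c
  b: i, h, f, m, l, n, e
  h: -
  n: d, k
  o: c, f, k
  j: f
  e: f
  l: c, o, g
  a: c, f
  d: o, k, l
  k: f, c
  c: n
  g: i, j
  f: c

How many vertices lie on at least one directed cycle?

A vertex is on a directed cycle iff it belongs to a strongly connected component of size ≥ 2 (or has a self-loop).
The vertices on cycles are {a, c, d, f, g, i, j, k, l, m, n, o} — 12 in total.

12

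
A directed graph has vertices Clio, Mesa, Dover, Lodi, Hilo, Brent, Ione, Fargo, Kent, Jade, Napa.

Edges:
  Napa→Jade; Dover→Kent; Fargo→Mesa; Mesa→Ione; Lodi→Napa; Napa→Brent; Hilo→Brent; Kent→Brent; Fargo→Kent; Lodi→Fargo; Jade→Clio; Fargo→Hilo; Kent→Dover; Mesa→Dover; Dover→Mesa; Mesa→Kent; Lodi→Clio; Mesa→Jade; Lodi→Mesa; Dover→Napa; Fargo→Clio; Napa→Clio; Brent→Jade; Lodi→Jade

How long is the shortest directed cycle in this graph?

For each vertex v, BFS finds the shortest path from v back to v.
The shortest such closed walk is Kent → Dover → Kent, length 2.

2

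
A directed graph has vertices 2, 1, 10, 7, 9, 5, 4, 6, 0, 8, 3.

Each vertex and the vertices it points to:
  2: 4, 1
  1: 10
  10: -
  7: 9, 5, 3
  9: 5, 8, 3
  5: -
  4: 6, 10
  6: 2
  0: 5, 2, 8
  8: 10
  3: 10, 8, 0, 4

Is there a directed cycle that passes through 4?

Yes

4 is on a cycle iff 4 can reach itself via ≥1 edge.
4 → 6 → 2 → 4 — yes.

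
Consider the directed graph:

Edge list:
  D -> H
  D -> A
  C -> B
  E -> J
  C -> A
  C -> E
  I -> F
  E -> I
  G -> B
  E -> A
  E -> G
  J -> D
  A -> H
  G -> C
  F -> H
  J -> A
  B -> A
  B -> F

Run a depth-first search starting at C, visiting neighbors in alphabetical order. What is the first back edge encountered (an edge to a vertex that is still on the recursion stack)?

G→C

DFS from C (visiting neighbors in alphabetical order); mark gray on enter, black on exit:
C gray
  A gray
    H gray
    H black
  A black
  B gray
    B→A: A black — skip
    F gray
      F→H: H black — skip
    F black
  B black
  E gray
    E→A: A black — skip
    G gray
      G→B: B black — skip
      G→C: C is gray → back edge
First back edge: G → C.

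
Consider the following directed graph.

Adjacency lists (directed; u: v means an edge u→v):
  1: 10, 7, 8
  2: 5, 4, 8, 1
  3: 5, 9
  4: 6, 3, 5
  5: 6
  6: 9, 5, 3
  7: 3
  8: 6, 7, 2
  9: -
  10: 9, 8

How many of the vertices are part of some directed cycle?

A vertex is on a directed cycle iff it belongs to a strongly connected component of size ≥ 2 (or has a self-loop).
The vertices on cycles are {1, 2, 3, 5, 6, 8, 10} — 7 in total.

7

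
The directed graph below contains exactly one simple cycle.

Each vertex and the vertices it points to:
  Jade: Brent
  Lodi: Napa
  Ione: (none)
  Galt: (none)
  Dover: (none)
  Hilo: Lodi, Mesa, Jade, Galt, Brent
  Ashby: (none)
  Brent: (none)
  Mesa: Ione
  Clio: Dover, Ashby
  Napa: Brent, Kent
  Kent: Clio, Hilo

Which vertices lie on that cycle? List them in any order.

Hilo, Kent, Lodi, Napa

DFS with gray/black marking from Kent:
Kent gray
  Clio gray
    Dover gray
    Dover black
    Ashby gray
    Ashby black
  Clio black
  Hilo gray
    Lodi gray
      Napa gray
        Brent gray
        Brent black
        Napa→Kent: Kent is gray → back edge
Back edge closes the cycle Kent → Hilo → Lodi → Napa → Kent; its vertices are {Hilo, Kent, Lodi, Napa}.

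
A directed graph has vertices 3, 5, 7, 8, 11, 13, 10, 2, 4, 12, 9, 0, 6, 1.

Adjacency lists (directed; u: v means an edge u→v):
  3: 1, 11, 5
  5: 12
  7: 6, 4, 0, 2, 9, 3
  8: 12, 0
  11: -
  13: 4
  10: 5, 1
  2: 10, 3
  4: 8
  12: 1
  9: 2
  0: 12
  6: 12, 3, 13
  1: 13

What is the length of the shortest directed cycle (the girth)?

5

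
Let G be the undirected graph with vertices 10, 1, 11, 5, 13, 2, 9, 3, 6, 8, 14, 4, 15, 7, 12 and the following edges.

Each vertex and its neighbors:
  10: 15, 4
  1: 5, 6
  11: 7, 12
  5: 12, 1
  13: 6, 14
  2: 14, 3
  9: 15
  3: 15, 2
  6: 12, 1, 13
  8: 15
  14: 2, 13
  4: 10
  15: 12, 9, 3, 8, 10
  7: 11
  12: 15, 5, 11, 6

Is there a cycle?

Yes

DFS, tracking each vertex's parent; an edge to a visited non-parent vertex closes a cycle.
Start from 4:
visit 4 (parent –)
  visit 10 (parent 4)
    visit 15 (parent 10)
      visit 12 (parent 15)
        12–15: parent, skip
        visit 5 (parent 12)
          5–12: parent, skip
          visit 1 (parent 5)
            1–5: parent, skip
            visit 6 (parent 1)
              6–12: 12 visited and ≠ parent → cycle
Cycle: 12 – 5 – 1 – 6 – 12.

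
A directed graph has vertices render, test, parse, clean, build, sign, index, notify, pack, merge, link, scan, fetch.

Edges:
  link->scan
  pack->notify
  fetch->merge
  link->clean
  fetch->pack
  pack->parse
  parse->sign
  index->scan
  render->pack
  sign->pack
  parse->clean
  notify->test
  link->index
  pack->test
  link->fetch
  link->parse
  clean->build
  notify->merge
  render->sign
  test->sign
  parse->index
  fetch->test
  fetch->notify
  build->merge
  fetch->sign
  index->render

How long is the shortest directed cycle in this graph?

For each vertex v, BFS finds the shortest path from v back to v.
The shortest such closed walk is parse → sign → pack → parse, length 3.

3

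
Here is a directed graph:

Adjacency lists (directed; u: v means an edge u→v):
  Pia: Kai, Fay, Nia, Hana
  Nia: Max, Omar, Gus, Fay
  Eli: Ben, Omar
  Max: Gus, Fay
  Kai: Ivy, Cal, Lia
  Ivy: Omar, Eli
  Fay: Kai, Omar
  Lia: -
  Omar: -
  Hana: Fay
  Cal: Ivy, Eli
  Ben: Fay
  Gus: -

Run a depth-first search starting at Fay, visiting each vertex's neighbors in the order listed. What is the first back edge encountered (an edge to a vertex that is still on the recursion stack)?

Ben→Fay

DFS from Fay (visiting each vertex's neighbors in the order listed); mark gray on enter, black on exit:
Fay gray
  Kai gray
    Ivy gray
      Omar gray
      Omar black
      Eli gray
        Ben gray
          Ben→Fay: Fay is gray → back edge
First back edge: Ben → Fay.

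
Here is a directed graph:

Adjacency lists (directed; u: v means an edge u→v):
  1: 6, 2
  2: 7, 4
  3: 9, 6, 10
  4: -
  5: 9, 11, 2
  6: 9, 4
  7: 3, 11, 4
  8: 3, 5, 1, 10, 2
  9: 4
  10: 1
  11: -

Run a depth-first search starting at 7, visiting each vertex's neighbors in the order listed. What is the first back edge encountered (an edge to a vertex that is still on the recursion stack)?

DFS from 7 (visiting each vertex's neighbors in the order listed); mark gray on enter, black on exit:
7 gray
  3 gray
    9 gray
      4 gray
      4 black
    9 black
    6 gray
      6→9: 9 black — skip
      6→4: 4 black — skip
    6 black
    10 gray
      1 gray
        1→6: 6 black — skip
        2 gray
          2→7: 7 is gray → back edge
First back edge: 2 → 7.

2→7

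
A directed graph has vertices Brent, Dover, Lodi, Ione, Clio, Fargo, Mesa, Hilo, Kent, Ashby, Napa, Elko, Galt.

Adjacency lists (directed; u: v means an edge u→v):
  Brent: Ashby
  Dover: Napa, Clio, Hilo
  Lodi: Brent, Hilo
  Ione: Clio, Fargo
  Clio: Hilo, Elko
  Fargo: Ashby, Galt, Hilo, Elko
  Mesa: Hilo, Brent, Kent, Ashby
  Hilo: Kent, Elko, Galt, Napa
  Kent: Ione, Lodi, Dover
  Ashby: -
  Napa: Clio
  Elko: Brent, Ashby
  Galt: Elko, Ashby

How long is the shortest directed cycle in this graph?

3

For each vertex v, BFS finds the shortest path from v back to v.
The shortest such closed walk is Kent → Dover → Hilo → Kent, length 3.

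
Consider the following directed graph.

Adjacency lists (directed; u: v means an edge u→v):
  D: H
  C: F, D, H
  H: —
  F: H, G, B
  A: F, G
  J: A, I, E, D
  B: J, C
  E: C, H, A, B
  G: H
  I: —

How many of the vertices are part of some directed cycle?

6

A vertex is on a directed cycle iff it belongs to a strongly connected component of size ≥ 2 (or has a self-loop).
The vertices on cycles are {A, B, C, E, F, J} — 6 in total.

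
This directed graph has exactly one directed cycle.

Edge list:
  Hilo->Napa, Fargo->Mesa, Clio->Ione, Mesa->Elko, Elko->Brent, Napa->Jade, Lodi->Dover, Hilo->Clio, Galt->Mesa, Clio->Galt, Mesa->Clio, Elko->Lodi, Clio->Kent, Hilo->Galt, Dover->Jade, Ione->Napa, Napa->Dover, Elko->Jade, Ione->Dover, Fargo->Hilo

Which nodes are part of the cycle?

Clio, Galt, Mesa

DFS with gray/black marking from Mesa:
Mesa gray
  Clio gray
    Galt gray
      Galt→Mesa: Mesa is gray → back edge
Back edge closes the cycle Mesa → Clio → Galt → Mesa; its vertices are {Clio, Galt, Mesa}.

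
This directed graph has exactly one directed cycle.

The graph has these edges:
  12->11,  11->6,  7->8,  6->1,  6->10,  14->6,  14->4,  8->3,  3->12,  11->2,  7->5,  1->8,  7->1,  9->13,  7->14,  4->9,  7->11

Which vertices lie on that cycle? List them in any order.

DFS with gray/black marking from 6:
6 gray
  1 gray
    8 gray
      3 gray
        12 gray
          11 gray
            2 gray
            2 black
            11→6: 6 is gray → back edge
Back edge closes the cycle 6 → 1 → 8 → 3 → 12 → 11 → 6; its vertices are {1, 3, 6, 8, 11, 12}.

1, 3, 6, 8, 11, 12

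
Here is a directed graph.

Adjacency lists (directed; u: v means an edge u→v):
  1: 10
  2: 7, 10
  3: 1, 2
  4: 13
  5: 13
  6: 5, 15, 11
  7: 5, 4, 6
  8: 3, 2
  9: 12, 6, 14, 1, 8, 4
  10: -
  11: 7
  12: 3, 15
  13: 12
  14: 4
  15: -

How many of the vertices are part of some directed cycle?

9

A vertex is on a directed cycle iff it belongs to a strongly connected component of size ≥ 2 (or has a self-loop).
The vertices on cycles are {2, 3, 4, 5, 6, 7, 11, 12, 13} — 9 in total.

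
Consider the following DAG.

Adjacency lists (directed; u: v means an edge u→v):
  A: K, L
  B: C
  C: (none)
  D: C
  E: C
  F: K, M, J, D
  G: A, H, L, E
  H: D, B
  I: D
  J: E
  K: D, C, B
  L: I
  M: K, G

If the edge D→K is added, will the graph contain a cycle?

Adding D→K creates a cycle iff K can already reach D.
Path from K: K → D.
So K → … → D → K is a cycle.

Yes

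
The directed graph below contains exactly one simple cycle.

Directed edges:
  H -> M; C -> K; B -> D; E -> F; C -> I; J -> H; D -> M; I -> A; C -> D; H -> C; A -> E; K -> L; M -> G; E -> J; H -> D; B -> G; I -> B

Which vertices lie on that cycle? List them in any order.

DFS with gray/black marking from C:
C gray
  K gray
    L gray
    L black
  K black
  D gray
    M gray
      G gray
      G black
    M black
  D black
  I gray
    B gray
      B→D: D black — skip
      B→G: G black — skip
    B black
    A gray
      E gray
        J gray
          H gray
            H→D: D black — skip
            H→C: C is gray → back edge
Back edge closes the cycle C → I → A → E → J → H → C; its vertices are {A, C, E, H, I, J}.

A, C, E, H, I, J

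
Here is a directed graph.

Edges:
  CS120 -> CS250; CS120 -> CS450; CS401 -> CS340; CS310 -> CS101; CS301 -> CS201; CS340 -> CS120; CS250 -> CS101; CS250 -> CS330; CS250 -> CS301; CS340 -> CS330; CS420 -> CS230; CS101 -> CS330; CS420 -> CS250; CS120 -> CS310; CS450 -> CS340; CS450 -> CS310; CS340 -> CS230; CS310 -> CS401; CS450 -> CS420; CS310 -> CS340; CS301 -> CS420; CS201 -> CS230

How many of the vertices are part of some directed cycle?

8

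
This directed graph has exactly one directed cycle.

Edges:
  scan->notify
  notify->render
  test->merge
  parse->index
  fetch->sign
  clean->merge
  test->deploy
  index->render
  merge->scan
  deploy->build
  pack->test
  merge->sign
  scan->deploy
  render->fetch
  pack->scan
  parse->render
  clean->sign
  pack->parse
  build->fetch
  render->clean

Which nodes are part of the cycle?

DFS with gray/black marking from scan:
scan gray
  notify gray
    render gray
      fetch gray
        sign gray
        sign black
      fetch black
      clean gray
        merge gray
          merge→scan: scan is gray → back edge
Back edge closes the cycle scan → notify → render → clean → merge → scan; its vertices are {scan, clean, merge, notify, render}.

scan, clean, merge, notify, render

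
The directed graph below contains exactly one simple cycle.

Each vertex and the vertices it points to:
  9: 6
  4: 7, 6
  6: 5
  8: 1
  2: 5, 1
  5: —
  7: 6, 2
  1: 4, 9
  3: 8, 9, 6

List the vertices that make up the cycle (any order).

DFS with gray/black marking from 1:
1 gray
  4 gray
    7 gray
      6 gray
        5 gray
        5 black
      6 black
      2 gray
        2→5: 5 black — skip
        2→1: 1 is gray → back edge
Back edge closes the cycle 1 → 4 → 7 → 2 → 1; its vertices are {1, 2, 4, 7}.

1, 2, 4, 7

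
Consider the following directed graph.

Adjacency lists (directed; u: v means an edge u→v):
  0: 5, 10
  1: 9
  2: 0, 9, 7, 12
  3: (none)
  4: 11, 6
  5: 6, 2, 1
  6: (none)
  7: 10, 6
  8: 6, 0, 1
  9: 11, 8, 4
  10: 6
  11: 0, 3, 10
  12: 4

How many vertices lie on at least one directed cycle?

9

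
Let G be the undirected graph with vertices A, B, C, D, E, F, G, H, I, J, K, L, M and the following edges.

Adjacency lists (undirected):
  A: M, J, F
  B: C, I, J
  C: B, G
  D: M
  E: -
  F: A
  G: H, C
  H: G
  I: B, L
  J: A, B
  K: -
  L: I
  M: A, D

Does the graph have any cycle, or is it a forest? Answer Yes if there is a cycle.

No

DFS, tracking each vertex's parent; an edge to a visited non-parent vertex closes a cycle.
Start from H:
visit H (parent –)
  visit G (parent H)
    G–H: parent, skip
    visit C (parent G)
      visit B (parent C)
        B–C: parent, skip
        visit I (parent B)
          I–B: parent, skip
          visit L (parent I)
            L–I: parent, skip
        visit J (parent B)
          visit A (parent J)
            visit M (parent A)
              M–A: parent, skip
              visit D (parent M)
                D–M: parent, skip
            A–J: parent, skip
            visit F (parent A)
              F–A: parent, skip
          J–B: parent, skip
      C–G: parent, skip
visit E (parent –)
visit K (parent –)
No non-parent visited neighbor found — the graph is a forest.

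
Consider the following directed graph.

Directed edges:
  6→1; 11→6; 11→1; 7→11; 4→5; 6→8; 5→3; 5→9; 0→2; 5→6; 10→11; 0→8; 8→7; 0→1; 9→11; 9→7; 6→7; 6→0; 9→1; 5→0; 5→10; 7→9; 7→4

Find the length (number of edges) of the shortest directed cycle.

For each vertex v, BFS finds the shortest path from v back to v.
The shortest such closed walk is 7 → 9 → 7, length 2.

2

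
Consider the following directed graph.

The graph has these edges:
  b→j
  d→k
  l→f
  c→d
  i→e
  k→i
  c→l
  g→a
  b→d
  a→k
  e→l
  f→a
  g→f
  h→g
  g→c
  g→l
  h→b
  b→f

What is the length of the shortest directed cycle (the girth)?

6

For each vertex v, BFS finds the shortest path from v back to v.
The shortest such closed walk is a → k → i → e → l → f → a, length 6.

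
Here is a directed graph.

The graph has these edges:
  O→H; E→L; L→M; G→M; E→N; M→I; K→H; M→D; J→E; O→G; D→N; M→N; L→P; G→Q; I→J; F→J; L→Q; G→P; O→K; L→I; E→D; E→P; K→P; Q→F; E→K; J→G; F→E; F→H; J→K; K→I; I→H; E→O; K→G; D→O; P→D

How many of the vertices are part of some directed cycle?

12

A vertex is on a directed cycle iff it belongs to a strongly connected component of size ≥ 2 (or has a self-loop).
The vertices on cycles are {D, E, F, G, I, J, K, L, M, O, P, Q} — 12 in total.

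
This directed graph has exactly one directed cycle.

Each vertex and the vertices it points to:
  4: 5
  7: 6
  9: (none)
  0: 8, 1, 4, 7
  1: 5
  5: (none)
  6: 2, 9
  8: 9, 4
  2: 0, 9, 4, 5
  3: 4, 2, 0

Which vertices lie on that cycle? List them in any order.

0, 2, 6, 7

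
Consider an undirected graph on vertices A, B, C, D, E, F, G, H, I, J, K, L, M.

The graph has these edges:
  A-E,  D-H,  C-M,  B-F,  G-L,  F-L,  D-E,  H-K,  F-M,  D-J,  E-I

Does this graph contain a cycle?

DFS, tracking each vertex's parent; an edge to a visited non-parent vertex closes a cycle.
Start from F:
visit F (parent –)
  visit M (parent F)
    M–F: parent, skip
    visit C (parent M)
      C–M: parent, skip
  visit L (parent F)
    L–F: parent, skip
    visit G (parent L)
      G–L: parent, skip
  visit B (parent F)
    B–F: parent, skip
visit A (parent –)
  visit E (parent A)
    E–A: parent, skip
    visit I (parent E)
      I–E: parent, skip
    visit D (parent E)
      visit H (parent D)
        H–D: parent, skip
        visit K (parent H)
          K–H: parent, skip
      D–E: parent, skip
      visit J (parent D)
        J–D: parent, skip
No non-parent visited neighbor found — the graph is a forest.

No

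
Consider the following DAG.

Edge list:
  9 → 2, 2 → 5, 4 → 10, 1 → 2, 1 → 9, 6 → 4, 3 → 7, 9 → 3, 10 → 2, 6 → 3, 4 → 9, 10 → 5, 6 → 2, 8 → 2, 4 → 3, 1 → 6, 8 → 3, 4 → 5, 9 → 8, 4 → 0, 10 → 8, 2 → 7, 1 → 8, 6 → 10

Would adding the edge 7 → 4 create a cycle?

Yes

Adding 7→4 creates a cycle iff 4 can already reach 7.
Path from 4: 4 → 3 → 7.
So 4 → … → 7 → 4 is a cycle.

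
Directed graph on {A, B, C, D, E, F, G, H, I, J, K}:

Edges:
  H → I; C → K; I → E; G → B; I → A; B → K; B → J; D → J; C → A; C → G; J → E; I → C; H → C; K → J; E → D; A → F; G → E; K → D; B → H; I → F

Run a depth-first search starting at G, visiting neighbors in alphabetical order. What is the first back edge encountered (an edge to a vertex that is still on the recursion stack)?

DFS from G (visiting neighbors in alphabetical order); mark gray on enter, black on exit:
G gray
  B gray
    H gray
      C gray
        A gray
          F gray
          F black
        A black
        C→G: G is gray → back edge
First back edge: C → G.

C->G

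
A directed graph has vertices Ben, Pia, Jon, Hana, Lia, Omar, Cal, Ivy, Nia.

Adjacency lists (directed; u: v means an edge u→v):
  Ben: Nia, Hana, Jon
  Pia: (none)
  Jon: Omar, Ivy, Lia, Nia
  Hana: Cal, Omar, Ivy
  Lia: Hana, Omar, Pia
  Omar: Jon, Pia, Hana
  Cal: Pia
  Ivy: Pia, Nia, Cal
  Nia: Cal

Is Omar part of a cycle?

Omar is on a cycle iff Omar can reach itself via ≥1 edge.
Omar → Jon → Omar — yes.

Yes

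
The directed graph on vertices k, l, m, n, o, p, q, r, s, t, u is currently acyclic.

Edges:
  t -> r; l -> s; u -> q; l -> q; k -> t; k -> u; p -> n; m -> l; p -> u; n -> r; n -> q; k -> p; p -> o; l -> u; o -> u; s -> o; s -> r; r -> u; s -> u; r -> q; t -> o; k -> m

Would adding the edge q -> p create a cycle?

Yes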